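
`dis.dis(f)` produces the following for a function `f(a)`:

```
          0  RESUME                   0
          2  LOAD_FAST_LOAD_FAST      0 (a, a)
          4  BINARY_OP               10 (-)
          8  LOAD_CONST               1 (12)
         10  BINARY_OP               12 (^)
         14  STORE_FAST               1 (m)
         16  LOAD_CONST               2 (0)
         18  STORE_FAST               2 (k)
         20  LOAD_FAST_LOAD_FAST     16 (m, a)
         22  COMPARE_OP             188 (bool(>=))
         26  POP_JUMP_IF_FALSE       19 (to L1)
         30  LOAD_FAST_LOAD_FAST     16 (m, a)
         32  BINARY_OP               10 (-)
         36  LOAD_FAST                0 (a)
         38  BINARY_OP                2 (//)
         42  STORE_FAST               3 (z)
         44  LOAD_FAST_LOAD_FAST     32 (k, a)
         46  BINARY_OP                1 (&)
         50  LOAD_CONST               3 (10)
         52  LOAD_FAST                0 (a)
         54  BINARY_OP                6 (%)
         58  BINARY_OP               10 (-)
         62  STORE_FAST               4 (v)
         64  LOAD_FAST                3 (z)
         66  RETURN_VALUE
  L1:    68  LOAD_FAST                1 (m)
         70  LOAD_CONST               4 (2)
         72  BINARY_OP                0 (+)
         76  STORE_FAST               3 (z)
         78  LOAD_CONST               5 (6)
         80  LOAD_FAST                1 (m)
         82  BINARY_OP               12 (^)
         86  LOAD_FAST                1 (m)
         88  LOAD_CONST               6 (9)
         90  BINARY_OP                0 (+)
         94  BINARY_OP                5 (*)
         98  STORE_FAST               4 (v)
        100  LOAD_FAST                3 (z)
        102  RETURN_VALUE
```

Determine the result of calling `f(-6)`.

-3

LOAD_FAST_LOAD_FAST a,a → push -6,-6. Stack: [-6, -6]
BINARY_OP - → -6 - -6 = 0. Stack: [0]
LOAD_CONST → push 12. Stack: [0, 12]
BINARY_OP ^ → 0 ^ 12 = 12. Stack: [12]
STORE_FAST m → m=12. Stack: []
LOAD_CONST → push 0. Stack: [0]
STORE_FAST k → k=0. Stack: []
LOAD_FAST_LOAD_FAST m,a → push 12,-6. Stack: [12, -6]
COMPARE_OP bool(>=) → 12 vs -6 = True. Stack: [True]
POP_JUMP_IF_FALSE → pop True; no jump. Stack: []
LOAD_FAST_LOAD_FAST m,a → push 12,-6. Stack: [12, -6]
BINARY_OP - → 12 - -6 = 18. Stack: [18]
LOAD_FAST a → push -6. Stack: [18, -6]
BINARY_OP // → 18 // -6 = -3. Stack: [-3]
STORE_FAST z → z=-3. Stack: []
LOAD_FAST_LOAD_FAST k,a → push 0,-6. Stack: [0, -6]
BINARY_OP & → 0 & -6 = 0. Stack: [0]
LOAD_CONST → push 10. Stack: [0, 10]
LOAD_FAST a → push -6. Stack: [0, 10, -6]
BINARY_OP % → 10 % -6 = -2. Stack: [0, -2]
BINARY_OP - → 0 - -2 = 2. Stack: [2]
STORE_FAST v → v=2. Stack: []
LOAD_FAST z → push -3. Stack: [-3]
RETURN_VALUE → return -3.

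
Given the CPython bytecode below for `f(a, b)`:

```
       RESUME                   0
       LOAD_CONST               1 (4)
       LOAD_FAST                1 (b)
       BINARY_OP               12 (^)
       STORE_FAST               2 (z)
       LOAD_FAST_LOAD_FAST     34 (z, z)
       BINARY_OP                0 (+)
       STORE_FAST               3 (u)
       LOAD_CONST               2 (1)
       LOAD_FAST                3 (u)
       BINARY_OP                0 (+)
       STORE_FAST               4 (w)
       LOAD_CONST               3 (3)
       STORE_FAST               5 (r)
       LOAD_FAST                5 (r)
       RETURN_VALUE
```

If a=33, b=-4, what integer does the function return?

3

LOAD_CONST → push 4. Stack: [4]
LOAD_FAST b → push -4. Stack: [4, -4]
BINARY_OP ^ → 4 ^ -4 = -8. Stack: [-8]
STORE_FAST z → z=-8. Stack: []
LOAD_FAST_LOAD_FAST z,z → push -8,-8. Stack: [-8, -8]
BINARY_OP + → -8 + -8 = -16. Stack: [-16]
STORE_FAST u → u=-16. Stack: []
LOAD_CONST → push 1. Stack: [1]
LOAD_FAST u → push -16. Stack: [1, -16]
BINARY_OP + → 1 + -16 = -15. Stack: [-15]
STORE_FAST w → w=-15. Stack: []
LOAD_CONST → push 3. Stack: [3]
STORE_FAST r → r=3. Stack: []
LOAD_FAST r → push 3. Stack: [3]
RETURN_VALUE → return 3.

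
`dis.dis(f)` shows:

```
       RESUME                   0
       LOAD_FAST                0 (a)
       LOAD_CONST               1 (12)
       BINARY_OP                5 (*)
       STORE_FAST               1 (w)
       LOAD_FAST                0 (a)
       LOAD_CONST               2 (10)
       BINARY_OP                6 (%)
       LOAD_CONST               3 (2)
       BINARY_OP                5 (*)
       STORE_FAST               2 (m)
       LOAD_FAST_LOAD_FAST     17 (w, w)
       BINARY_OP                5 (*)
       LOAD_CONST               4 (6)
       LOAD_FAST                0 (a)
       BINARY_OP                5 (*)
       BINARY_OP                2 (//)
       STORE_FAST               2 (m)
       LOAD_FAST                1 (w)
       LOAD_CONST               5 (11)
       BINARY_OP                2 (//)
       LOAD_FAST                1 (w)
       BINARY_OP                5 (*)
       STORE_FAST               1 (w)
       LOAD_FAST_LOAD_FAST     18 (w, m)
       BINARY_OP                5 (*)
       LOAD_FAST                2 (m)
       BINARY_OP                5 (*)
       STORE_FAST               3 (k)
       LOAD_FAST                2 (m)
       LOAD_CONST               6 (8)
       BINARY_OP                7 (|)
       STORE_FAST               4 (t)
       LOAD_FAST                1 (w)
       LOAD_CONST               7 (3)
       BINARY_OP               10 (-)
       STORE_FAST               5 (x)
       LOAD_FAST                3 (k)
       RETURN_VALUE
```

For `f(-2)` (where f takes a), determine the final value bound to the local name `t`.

LOAD_FAST a → push -2. Stack: [-2]
LOAD_CONST → push 12. Stack: [-2, 12]
BINARY_OP * → -2 * 12 = -24. Stack: [-24]
STORE_FAST w → w=-24. Stack: []
LOAD_FAST a → push -2. Stack: [-2]
LOAD_CONST → push 10. Stack: [-2, 10]
BINARY_OP % → -2 % 10 = 8. Stack: [8]
LOAD_CONST → push 2. Stack: [8, 2]
BINARY_OP * → 8 * 2 = 16. Stack: [16]
STORE_FAST m → m=16. Stack: []
LOAD_FAST_LOAD_FAST w,w → push -24,-24. Stack: [-24, -24]
BINARY_OP * → -24 * -24 = 576. Stack: [576]
LOAD_CONST → push 6. Stack: [576, 6]
LOAD_FAST a → push -2. Stack: [576, 6, -2]
BINARY_OP * → 6 * -2 = -12. Stack: [576, -12]
BINARY_OP // → 576 // -12 = -48. Stack: [-48]
STORE_FAST m → m=-48. Stack: []
LOAD_FAST w → push -24. Stack: [-24]
LOAD_CONST → push 11. Stack: [-24, 11]
BINARY_OP // → -24 // 11 = -3. Stack: [-3]
LOAD_FAST w → push -24. Stack: [-3, -24]
BINARY_OP * → -3 * -24 = 72. Stack: [72]
STORE_FAST w → w=72. Stack: []
LOAD_FAST_LOAD_FAST w,m → push 72,-48. Stack: [72, -48]
BINARY_OP * → 72 * -48 = -3456. Stack: [-3456]
LOAD_FAST m → push -48. Stack: [-3456, -48]
BINARY_OP * → -3456 * -48 = 165888. Stack: [165888]
STORE_FAST k → k=165888. Stack: []
LOAD_FAST m → push -48. Stack: [-48]
LOAD_CONST → push 8. Stack: [-48, 8]
BINARY_OP | → -48 | 8 = -40. Stack: [-40]
STORE_FAST t → t=-40. Stack: []
LOAD_FAST w → push 72. Stack: [72]
LOAD_CONST → push 3. Stack: [72, 3]
BINARY_OP - → 72 - 3 = 69. Stack: [69]
STORE_FAST x → x=69. Stack: []
LOAD_FAST k → push 165888. Stack: [165888]
RETURN_VALUE → return 165888.

-40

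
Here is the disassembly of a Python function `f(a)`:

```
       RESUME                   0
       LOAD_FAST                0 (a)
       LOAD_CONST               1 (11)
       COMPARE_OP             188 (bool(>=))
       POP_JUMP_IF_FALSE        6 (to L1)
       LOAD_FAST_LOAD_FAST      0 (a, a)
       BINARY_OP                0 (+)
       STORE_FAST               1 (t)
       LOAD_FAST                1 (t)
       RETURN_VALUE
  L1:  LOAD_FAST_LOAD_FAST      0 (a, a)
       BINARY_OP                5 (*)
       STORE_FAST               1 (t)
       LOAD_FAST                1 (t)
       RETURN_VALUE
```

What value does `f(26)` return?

52

LOAD_FAST a → push 26. Stack: [26]
LOAD_CONST → push 11. Stack: [26, 11]
COMPARE_OP bool(>=) → 26 vs 11 = True. Stack: [True]
POP_JUMP_IF_FALSE → pop True; no jump. Stack: []
LOAD_FAST_LOAD_FAST a,a → push 26,26. Stack: [26, 26]
BINARY_OP + → 26 + 26 = 52. Stack: [52]
STORE_FAST t → t=52. Stack: []
LOAD_FAST t → push 52. Stack: [52]
RETURN_VALUE → return 52.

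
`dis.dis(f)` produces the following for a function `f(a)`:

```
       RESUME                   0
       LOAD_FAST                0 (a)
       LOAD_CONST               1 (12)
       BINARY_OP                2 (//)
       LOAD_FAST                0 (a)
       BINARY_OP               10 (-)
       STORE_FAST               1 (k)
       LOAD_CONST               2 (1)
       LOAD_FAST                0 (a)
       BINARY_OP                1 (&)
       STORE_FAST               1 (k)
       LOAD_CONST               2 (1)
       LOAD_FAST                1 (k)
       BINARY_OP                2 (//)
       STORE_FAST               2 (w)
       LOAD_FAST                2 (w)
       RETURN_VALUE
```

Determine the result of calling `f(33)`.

LOAD_FAST a → push 33. Stack: [33]
LOAD_CONST → push 12. Stack: [33, 12]
BINARY_OP // → 33 // 12 = 2. Stack: [2]
LOAD_FAST a → push 33. Stack: [2, 33]
BINARY_OP - → 2 - 33 = -31. Stack: [-31]
STORE_FAST k → k=-31. Stack: []
LOAD_CONST → push 1. Stack: [1]
LOAD_FAST a → push 33. Stack: [1, 33]
BINARY_OP & → 1 & 33 = 1. Stack: [1]
STORE_FAST k → k=1. Stack: []
LOAD_CONST → push 1. Stack: [1]
LOAD_FAST k → push 1. Stack: [1, 1]
BINARY_OP // → 1 // 1 = 1. Stack: [1]
STORE_FAST w → w=1. Stack: []
LOAD_FAST w → push 1. Stack: [1]
RETURN_VALUE → return 1.

1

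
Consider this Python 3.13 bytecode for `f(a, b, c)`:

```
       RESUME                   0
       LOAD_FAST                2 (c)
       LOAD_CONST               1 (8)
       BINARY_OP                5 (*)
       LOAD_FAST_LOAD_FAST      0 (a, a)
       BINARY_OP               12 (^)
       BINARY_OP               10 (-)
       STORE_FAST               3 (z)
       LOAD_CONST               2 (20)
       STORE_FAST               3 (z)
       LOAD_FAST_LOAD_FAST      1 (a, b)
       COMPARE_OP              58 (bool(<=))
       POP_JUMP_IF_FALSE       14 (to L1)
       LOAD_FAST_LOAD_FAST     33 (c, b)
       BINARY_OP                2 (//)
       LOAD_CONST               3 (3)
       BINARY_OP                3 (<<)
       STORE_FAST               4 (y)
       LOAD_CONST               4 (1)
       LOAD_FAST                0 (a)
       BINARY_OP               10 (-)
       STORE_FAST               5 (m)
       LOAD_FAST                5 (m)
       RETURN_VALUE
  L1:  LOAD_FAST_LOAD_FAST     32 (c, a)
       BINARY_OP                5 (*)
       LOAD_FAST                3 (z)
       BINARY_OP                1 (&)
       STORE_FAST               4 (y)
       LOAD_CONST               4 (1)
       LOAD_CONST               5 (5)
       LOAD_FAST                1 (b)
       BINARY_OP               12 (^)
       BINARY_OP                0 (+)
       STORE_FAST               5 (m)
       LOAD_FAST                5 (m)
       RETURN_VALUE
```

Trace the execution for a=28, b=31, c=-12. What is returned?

-27

LOAD_FAST c → push -12. Stack: [-12]
LOAD_CONST → push 8. Stack: [-12, 8]
BINARY_OP * → -12 * 8 = -96. Stack: [-96]
LOAD_FAST_LOAD_FAST a,a → push 28,28. Stack: [-96, 28, 28]
BINARY_OP ^ → 28 ^ 28 = 0. Stack: [-96, 0]
BINARY_OP - → -96 - 0 = -96. Stack: [-96]
STORE_FAST z → z=-96. Stack: []
LOAD_CONST → push 20. Stack: [20]
STORE_FAST z → z=20. Stack: []
LOAD_FAST_LOAD_FAST a,b → push 28,31. Stack: [28, 31]
COMPARE_OP bool(<=) → 28 vs 31 = True. Stack: [True]
POP_JUMP_IF_FALSE → pop True; no jump. Stack: []
LOAD_FAST_LOAD_FAST c,b → push -12,31. Stack: [-12, 31]
BINARY_OP // → -12 // 31 = -1. Stack: [-1]
LOAD_CONST → push 3. Stack: [-1, 3]
BINARY_OP << → -1 << 3 = -8. Stack: [-8]
STORE_FAST y → y=-8. Stack: []
LOAD_CONST → push 1. Stack: [1]
LOAD_FAST a → push 28. Stack: [1, 28]
BINARY_OP - → 1 - 28 = -27. Stack: [-27]
STORE_FAST m → m=-27. Stack: []
LOAD_FAST m → push -27. Stack: [-27]
RETURN_VALUE → return -27.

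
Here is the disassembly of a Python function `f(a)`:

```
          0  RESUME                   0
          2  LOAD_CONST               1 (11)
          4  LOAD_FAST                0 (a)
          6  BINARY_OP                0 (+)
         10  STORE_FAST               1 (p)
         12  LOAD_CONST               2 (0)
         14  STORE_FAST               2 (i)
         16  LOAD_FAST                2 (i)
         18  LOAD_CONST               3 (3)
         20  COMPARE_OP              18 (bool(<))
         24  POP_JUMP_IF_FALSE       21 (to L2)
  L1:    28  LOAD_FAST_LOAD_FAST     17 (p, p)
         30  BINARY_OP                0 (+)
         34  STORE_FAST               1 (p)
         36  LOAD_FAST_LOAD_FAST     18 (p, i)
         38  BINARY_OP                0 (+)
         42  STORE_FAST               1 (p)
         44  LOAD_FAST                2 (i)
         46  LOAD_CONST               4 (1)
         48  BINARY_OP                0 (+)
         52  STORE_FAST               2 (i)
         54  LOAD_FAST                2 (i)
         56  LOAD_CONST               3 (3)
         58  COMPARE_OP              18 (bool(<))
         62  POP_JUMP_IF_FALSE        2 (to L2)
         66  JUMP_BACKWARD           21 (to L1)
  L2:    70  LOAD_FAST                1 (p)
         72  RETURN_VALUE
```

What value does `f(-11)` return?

4

LOAD_CONST → push 11. Stack: [11]
LOAD_FAST a → push -11. Stack: [11, -11]
BINARY_OP + → 11 + -11 = 0. Stack: [0]
STORE_FAST p → p=0. Stack: []
LOAD_CONST → push 0. Stack: [0]
STORE_FAST i → i=0. Stack: []
LOAD_FAST i → push 0. Stack: [0]
LOAD_CONST → push 3. Stack: [0, 3]
COMPARE_OP bool(<) → 0 vs 3 = True. Stack: [True]
POP_JUMP_IF_FALSE → pop True; no jump. Stack: []
LOAD_FAST_LOAD_FAST p,p → push 0,0. Stack: [0, 0]
BINARY_OP + → 0 + 0 = 0. Stack: [0]
STORE_FAST p → p=0. Stack: []
LOAD_FAST_LOAD_FAST p,i → push 0,0. Stack: [0, 0]
BINARY_OP + → 0 + 0 = 0. Stack: [0]
STORE_FAST p → p=0. Stack: []
LOAD_FAST i → push 0. Stack: [0]
LOAD_CONST → push 1. Stack: [0, 1]
BINARY_OP + → 0 + 1 = 1. Stack: [1]
STORE_FAST i → i=1. Stack: []
LOAD_FAST i → push 1. Stack: [1]
LOAD_CONST → push 3. Stack: [1, 3]
COMPARE_OP bool(<) → 1 vs 3 = True. Stack: [True]
POP_JUMP_IF_FALSE → pop True; no jump. Stack: []
LOAD_FAST_LOAD_FAST p,p → push 0,0. Stack: [0, 0]
BINARY_OP + → 0 + 0 = 0. Stack: [0]
STORE_FAST p → p=0. Stack: []
LOAD_FAST_LOAD_FAST p,i → push 0,1. Stack: [0, 1]
BINARY_OP + → 0 + 1 = 1. Stack: [1]
STORE_FAST p → p=1. Stack: []
LOAD_FAST i → push 1. Stack: [1]
LOAD_CONST → push 1. Stack: [1, 1]
BINARY_OP + → 1 + 1 = 2. Stack: [2]
STORE_FAST i → i=2. Stack: []
LOAD_FAST i → push 2. Stack: [2]
LOAD_CONST → push 3. Stack: [2, 3]
COMPARE_OP bool(<) → 2 vs 3 = True. Stack: [True]
POP_JUMP_IF_FALSE → pop True; no jump. Stack: []
LOAD_FAST_LOAD_FAST p,p → push 1,1. Stack: [1, 1]
BINARY_OP + → 1 + 1 = 2. Stack: [2]
STORE_FAST p → p=2. Stack: []
LOAD_FAST_LOAD_FAST p,i → push 2,2. Stack: [2, 2]
BINARY_OP + → 2 + 2 = 4. Stack: [4]
STORE_FAST p → p=4. Stack: []
LOAD_FAST i → push 2. Stack: [2]
LOAD_CONST → push 1. Stack: [2, 1]
BINARY_OP + → 2 + 1 = 3. Stack: [3]
STORE_FAST i → i=3. Stack: []
LOAD_FAST i → push 3. Stack: [3]
LOAD_CONST → push 3. Stack: [3, 3]
COMPARE_OP bool(<) → 3 vs 3 = False. Stack: [False]
POP_JUMP_IF_FALSE → pop False; jump. Stack: []
LOAD_FAST p → push 4. Stack: [4]
RETURN_VALUE → return 4.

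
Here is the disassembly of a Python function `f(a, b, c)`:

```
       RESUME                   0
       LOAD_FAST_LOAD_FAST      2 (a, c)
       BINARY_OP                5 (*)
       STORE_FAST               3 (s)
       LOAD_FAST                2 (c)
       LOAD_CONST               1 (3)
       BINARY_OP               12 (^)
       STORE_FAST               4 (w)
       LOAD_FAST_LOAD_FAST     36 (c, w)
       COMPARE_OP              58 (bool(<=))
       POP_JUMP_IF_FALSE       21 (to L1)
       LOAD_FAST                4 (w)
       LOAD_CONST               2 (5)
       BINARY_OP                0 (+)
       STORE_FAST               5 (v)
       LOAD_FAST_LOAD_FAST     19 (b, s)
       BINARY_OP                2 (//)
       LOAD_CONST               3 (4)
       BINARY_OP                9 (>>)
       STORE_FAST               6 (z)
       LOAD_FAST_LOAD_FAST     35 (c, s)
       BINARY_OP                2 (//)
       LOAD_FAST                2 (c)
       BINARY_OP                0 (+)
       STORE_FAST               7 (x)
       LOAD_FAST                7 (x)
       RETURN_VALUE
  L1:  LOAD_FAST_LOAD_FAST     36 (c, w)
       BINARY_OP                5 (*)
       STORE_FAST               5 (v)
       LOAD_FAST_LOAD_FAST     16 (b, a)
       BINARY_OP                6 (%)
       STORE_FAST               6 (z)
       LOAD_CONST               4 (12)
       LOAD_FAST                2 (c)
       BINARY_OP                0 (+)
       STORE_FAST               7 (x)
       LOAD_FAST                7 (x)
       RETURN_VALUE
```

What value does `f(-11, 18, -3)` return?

-4

LOAD_FAST_LOAD_FAST a,c → push -11,-3. Stack: [-11, -3]
BINARY_OP * → -11 * -3 = 33. Stack: [33]
STORE_FAST s → s=33. Stack: []
LOAD_FAST c → push -3. Stack: [-3]
LOAD_CONST → push 3. Stack: [-3, 3]
BINARY_OP ^ → -3 ^ 3 = -2. Stack: [-2]
STORE_FAST w → w=-2. Stack: []
LOAD_FAST_LOAD_FAST c,w → push -3,-2. Stack: [-3, -2]
COMPARE_OP bool(<=) → -3 vs -2 = True. Stack: [True]
POP_JUMP_IF_FALSE → pop True; no jump. Stack: []
LOAD_FAST w → push -2. Stack: [-2]
LOAD_CONST → push 5. Stack: [-2, 5]
BINARY_OP + → -2 + 5 = 3. Stack: [3]
STORE_FAST v → v=3. Stack: []
LOAD_FAST_LOAD_FAST b,s → push 18,33. Stack: [18, 33]
BINARY_OP // → 18 // 33 = 0. Stack: [0]
LOAD_CONST → push 4. Stack: [0, 4]
BINARY_OP >> → 0 >> 4 = 0. Stack: [0]
STORE_FAST z → z=0. Stack: []
LOAD_FAST_LOAD_FAST c,s → push -3,33. Stack: [-3, 33]
BINARY_OP // → -3 // 33 = -1. Stack: [-1]
LOAD_FAST c → push -3. Stack: [-1, -3]
BINARY_OP + → -1 + -3 = -4. Stack: [-4]
STORE_FAST x → x=-4. Stack: []
LOAD_FAST x → push -4. Stack: [-4]
RETURN_VALUE → return -4.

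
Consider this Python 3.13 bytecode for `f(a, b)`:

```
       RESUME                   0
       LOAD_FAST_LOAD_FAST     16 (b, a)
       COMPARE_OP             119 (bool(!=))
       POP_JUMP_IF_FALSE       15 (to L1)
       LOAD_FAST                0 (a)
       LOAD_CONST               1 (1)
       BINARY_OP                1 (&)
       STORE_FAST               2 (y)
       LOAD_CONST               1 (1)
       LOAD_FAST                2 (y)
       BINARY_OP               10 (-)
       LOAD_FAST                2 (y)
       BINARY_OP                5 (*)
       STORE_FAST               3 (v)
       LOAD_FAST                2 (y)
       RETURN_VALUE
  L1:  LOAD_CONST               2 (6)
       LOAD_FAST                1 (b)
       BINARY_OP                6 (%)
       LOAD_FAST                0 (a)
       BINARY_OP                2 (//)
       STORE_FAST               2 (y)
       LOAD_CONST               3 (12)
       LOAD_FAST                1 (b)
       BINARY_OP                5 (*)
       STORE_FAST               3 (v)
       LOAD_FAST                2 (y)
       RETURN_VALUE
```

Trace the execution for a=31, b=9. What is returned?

1

LOAD_FAST_LOAD_FAST b,a → push 9,31. Stack: [9, 31]
COMPARE_OP bool(!=) → 9 vs 31 = True. Stack: [True]
POP_JUMP_IF_FALSE → pop True; no jump. Stack: []
LOAD_FAST a → push 31. Stack: [31]
LOAD_CONST → push 1. Stack: [31, 1]
BINARY_OP & → 31 & 1 = 1. Stack: [1]
STORE_FAST y → y=1. Stack: []
LOAD_CONST → push 1. Stack: [1]
LOAD_FAST y → push 1. Stack: [1, 1]
BINARY_OP - → 1 - 1 = 0. Stack: [0]
LOAD_FAST y → push 1. Stack: [0, 1]
BINARY_OP * → 0 * 1 = 0. Stack: [0]
STORE_FAST v → v=0. Stack: []
LOAD_FAST y → push 1. Stack: [1]
RETURN_VALUE → return 1.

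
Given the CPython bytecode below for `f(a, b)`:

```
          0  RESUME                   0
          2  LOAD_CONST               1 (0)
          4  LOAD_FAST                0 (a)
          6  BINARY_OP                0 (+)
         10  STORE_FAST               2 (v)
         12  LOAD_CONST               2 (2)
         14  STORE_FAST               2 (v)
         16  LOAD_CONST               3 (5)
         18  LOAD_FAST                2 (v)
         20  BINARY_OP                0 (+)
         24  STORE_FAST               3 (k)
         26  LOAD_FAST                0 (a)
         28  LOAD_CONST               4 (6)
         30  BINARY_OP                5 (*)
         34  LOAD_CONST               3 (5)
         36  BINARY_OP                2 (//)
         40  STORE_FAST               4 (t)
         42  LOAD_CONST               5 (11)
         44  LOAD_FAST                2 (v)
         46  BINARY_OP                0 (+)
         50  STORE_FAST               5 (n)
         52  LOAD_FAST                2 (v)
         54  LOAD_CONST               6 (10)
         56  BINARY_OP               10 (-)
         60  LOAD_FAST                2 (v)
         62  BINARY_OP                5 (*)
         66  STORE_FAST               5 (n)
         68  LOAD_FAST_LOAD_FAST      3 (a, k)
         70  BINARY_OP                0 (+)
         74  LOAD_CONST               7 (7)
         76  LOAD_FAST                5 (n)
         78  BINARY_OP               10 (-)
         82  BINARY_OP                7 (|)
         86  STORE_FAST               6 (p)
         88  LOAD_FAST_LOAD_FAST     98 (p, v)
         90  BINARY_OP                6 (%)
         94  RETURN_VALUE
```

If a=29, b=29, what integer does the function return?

1

LOAD_CONST → push 0. Stack: [0]
LOAD_FAST a → push 29. Stack: [0, 29]
BINARY_OP + → 0 + 29 = 29. Stack: [29]
STORE_FAST v → v=29. Stack: []
LOAD_CONST → push 2. Stack: [2]
STORE_FAST v → v=2. Stack: []
LOAD_CONST → push 5. Stack: [5]
LOAD_FAST v → push 2. Stack: [5, 2]
BINARY_OP + → 5 + 2 = 7. Stack: [7]
STORE_FAST k → k=7. Stack: []
LOAD_FAST a → push 29. Stack: [29]
LOAD_CONST → push 6. Stack: [29, 6]
BINARY_OP * → 29 * 6 = 174. Stack: [174]
LOAD_CONST → push 5. Stack: [174, 5]
BINARY_OP // → 174 // 5 = 34. Stack: [34]
STORE_FAST t → t=34. Stack: []
LOAD_CONST → push 11. Stack: [11]
LOAD_FAST v → push 2. Stack: [11, 2]
BINARY_OP + → 11 + 2 = 13. Stack: [13]
STORE_FAST n → n=13. Stack: []
LOAD_FAST v → push 2. Stack: [2]
LOAD_CONST → push 10. Stack: [2, 10]
BINARY_OP - → 2 - 10 = -8. Stack: [-8]
LOAD_FAST v → push 2. Stack: [-8, 2]
BINARY_OP * → -8 * 2 = -16. Stack: [-16]
STORE_FAST n → n=-16. Stack: []
LOAD_FAST_LOAD_FAST a,k → push 29,7. Stack: [29, 7]
BINARY_OP + → 29 + 7 = 36. Stack: [36]
LOAD_CONST → push 7. Stack: [36, 7]
LOAD_FAST n → push -16. Stack: [36, 7, -16]
BINARY_OP - → 7 - -16 = 23. Stack: [36, 23]
BINARY_OP | → 36 | 23 = 55. Stack: [55]
STORE_FAST p → p=55. Stack: []
LOAD_FAST_LOAD_FAST p,v → push 55,2. Stack: [55, 2]
BINARY_OP % → 55 % 2 = 1. Stack: [1]
RETURN_VALUE → return 1.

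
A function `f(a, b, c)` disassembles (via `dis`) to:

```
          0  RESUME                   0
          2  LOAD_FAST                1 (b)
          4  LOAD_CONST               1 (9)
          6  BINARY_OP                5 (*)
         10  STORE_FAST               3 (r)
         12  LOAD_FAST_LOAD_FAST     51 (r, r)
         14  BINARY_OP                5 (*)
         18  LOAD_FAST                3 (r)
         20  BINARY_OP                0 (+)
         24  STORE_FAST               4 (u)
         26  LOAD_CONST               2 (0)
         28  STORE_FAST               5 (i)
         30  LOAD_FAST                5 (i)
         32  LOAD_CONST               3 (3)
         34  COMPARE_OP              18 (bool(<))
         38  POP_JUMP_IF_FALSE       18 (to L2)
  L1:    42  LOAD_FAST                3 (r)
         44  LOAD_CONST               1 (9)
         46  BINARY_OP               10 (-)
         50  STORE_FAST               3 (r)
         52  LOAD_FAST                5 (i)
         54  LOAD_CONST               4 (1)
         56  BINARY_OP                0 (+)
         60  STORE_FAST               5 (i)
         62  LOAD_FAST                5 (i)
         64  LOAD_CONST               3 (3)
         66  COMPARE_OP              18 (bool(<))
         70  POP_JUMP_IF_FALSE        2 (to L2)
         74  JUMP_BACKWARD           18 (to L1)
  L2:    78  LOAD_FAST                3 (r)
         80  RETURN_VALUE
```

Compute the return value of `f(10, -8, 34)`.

LOAD_FAST b → push -8. Stack: [-8]
LOAD_CONST → push 9. Stack: [-8, 9]
BINARY_OP * → -8 * 9 = -72. Stack: [-72]
STORE_FAST r → r=-72. Stack: []
LOAD_FAST_LOAD_FAST r,r → push -72,-72. Stack: [-72, -72]
BINARY_OP * → -72 * -72 = 5184. Stack: [5184]
LOAD_FAST r → push -72. Stack: [5184, -72]
BINARY_OP + → 5184 + -72 = 5112. Stack: [5112]
STORE_FAST u → u=5112. Stack: []
LOAD_CONST → push 0. Stack: [0]
STORE_FAST i → i=0. Stack: []
LOAD_FAST i → push 0. Stack: [0]
LOAD_CONST → push 3. Stack: [0, 3]
COMPARE_OP bool(<) → 0 vs 3 = True. Stack: [True]
POP_JUMP_IF_FALSE → pop True; no jump. Stack: []
LOAD_FAST r → push -72. Stack: [-72]
LOAD_CONST → push 9. Stack: [-72, 9]
BINARY_OP - → -72 - 9 = -81. Stack: [-81]
STORE_FAST r → r=-81. Stack: []
LOAD_FAST i → push 0. Stack: [0]
LOAD_CONST → push 1. Stack: [0, 1]
BINARY_OP + → 0 + 1 = 1. Stack: [1]
STORE_FAST i → i=1. Stack: []
LOAD_FAST i → push 1. Stack: [1]
LOAD_CONST → push 3. Stack: [1, 3]
COMPARE_OP bool(<) → 1 vs 3 = True. Stack: [True]
POP_JUMP_IF_FALSE → pop True; no jump. Stack: []
LOAD_FAST r → push -81. Stack: [-81]
LOAD_CONST → push 9. Stack: [-81, 9]
BINARY_OP - → -81 - 9 = -90. Stack: [-90]
STORE_FAST r → r=-90. Stack: []
LOAD_FAST i → push 1. Stack: [1]
LOAD_CONST → push 1. Stack: [1, 1]
BINARY_OP + → 1 + 1 = 2. Stack: [2]
STORE_FAST i → i=2. Stack: []
LOAD_FAST i → push 2. Stack: [2]
LOAD_CONST → push 3. Stack: [2, 3]
COMPARE_OP bool(<) → 2 vs 3 = True. Stack: [True]
POP_JUMP_IF_FALSE → pop True; no jump. Stack: []
LOAD_FAST r → push -90. Stack: [-90]
LOAD_CONST → push 9. Stack: [-90, 9]
BINARY_OP - → -90 - 9 = -99. Stack: [-99]
STORE_FAST r → r=-99. Stack: []
LOAD_FAST i → push 2. Stack: [2]
LOAD_CONST → push 1. Stack: [2, 1]
BINARY_OP + → 2 + 1 = 3. Stack: [3]
STORE_FAST i → i=3. Stack: []
LOAD_FAST i → push 3. Stack: [3]
LOAD_CONST → push 3. Stack: [3, 3]
COMPARE_OP bool(<) → 3 vs 3 = False. Stack: [False]
POP_JUMP_IF_FALSE → pop False; jump. Stack: []
LOAD_FAST r → push -99. Stack: [-99]
RETURN_VALUE → return -99.

-99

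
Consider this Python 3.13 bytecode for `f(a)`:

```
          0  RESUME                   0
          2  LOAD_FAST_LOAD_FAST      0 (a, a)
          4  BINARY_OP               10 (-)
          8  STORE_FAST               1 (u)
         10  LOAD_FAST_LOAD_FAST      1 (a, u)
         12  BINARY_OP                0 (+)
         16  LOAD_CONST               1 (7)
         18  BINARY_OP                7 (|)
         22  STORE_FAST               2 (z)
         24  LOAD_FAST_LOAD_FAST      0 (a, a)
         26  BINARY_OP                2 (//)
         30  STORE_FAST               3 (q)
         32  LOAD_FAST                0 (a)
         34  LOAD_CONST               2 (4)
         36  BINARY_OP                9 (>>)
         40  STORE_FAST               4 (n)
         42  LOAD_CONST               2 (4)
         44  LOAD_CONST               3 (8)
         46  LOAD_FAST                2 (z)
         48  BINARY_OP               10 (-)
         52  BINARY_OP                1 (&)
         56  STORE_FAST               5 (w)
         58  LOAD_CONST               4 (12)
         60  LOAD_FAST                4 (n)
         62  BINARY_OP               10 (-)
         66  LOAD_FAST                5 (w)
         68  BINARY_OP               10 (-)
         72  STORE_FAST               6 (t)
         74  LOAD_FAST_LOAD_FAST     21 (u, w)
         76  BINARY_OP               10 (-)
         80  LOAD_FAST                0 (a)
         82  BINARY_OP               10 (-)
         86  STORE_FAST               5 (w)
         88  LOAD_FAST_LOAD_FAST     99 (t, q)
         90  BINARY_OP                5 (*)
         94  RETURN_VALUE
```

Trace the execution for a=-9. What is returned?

13

LOAD_FAST_LOAD_FAST a,a → push -9,-9. Stack: [-9, -9]
BINARY_OP - → -9 - -9 = 0. Stack: [0]
STORE_FAST u → u=0. Stack: []
LOAD_FAST_LOAD_FAST a,u → push -9,0. Stack: [-9, 0]
BINARY_OP + → -9 + 0 = -9. Stack: [-9]
LOAD_CONST → push 7. Stack: [-9, 7]
BINARY_OP | → -9 | 7 = -9. Stack: [-9]
STORE_FAST z → z=-9. Stack: []
LOAD_FAST_LOAD_FAST a,a → push -9,-9. Stack: [-9, -9]
BINARY_OP // → -9 // -9 = 1. Stack: [1]
STORE_FAST q → q=1. Stack: []
LOAD_FAST a → push -9. Stack: [-9]
LOAD_CONST → push 4. Stack: [-9, 4]
BINARY_OP >> → -9 >> 4 = -1. Stack: [-1]
STORE_FAST n → n=-1. Stack: []
LOAD_CONST → push 4. Stack: [4]
LOAD_CONST → push 8. Stack: [4, 8]
LOAD_FAST z → push -9. Stack: [4, 8, -9]
BINARY_OP - → 8 - -9 = 17. Stack: [4, 17]
BINARY_OP & → 4 & 17 = 0. Stack: [0]
STORE_FAST w → w=0. Stack: []
LOAD_CONST → push 12. Stack: [12]
LOAD_FAST n → push -1. Stack: [12, -1]
BINARY_OP - → 12 - -1 = 13. Stack: [13]
LOAD_FAST w → push 0. Stack: [13, 0]
BINARY_OP - → 13 - 0 = 13. Stack: [13]
STORE_FAST t → t=13. Stack: []
LOAD_FAST_LOAD_FAST u,w → push 0,0. Stack: [0, 0]
BINARY_OP - → 0 - 0 = 0. Stack: [0]
LOAD_FAST a → push -9. Stack: [0, -9]
BINARY_OP - → 0 - -9 = 9. Stack: [9]
STORE_FAST w → w=9. Stack: []
LOAD_FAST_LOAD_FAST t,q → push 13,1. Stack: [13, 1]
BINARY_OP * → 13 * 1 = 13. Stack: [13]
RETURN_VALUE → return 13.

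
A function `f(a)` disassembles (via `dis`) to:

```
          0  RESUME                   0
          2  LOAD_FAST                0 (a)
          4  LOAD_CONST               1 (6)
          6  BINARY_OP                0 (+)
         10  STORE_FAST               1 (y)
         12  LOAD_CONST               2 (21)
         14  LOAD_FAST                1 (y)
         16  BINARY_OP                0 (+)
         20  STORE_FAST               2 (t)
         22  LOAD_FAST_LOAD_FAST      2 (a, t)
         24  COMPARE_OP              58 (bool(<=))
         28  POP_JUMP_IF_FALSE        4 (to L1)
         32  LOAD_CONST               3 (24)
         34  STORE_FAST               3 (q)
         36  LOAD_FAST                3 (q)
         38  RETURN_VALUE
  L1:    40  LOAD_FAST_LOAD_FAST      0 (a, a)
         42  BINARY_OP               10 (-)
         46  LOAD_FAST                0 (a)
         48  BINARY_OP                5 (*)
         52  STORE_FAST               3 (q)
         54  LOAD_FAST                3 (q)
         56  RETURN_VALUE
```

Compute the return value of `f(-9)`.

LOAD_FAST a → push -9. Stack: [-9]
LOAD_CONST → push 6. Stack: [-9, 6]
BINARY_OP + → -9 + 6 = -3. Stack: [-3]
STORE_FAST y → y=-3. Stack: []
LOAD_CONST → push 21. Stack: [21]
LOAD_FAST y → push -3. Stack: [21, -3]
BINARY_OP + → 21 + -3 = 18. Stack: [18]
STORE_FAST t → t=18. Stack: []
LOAD_FAST_LOAD_FAST a,t → push -9,18. Stack: [-9, 18]
COMPARE_OP bool(<=) → -9 vs 18 = True. Stack: [True]
POP_JUMP_IF_FALSE → pop True; no jump. Stack: []
LOAD_CONST → push 24. Stack: [24]
STORE_FAST q → q=24. Stack: []
LOAD_FAST q → push 24. Stack: [24]
RETURN_VALUE → return 24.

24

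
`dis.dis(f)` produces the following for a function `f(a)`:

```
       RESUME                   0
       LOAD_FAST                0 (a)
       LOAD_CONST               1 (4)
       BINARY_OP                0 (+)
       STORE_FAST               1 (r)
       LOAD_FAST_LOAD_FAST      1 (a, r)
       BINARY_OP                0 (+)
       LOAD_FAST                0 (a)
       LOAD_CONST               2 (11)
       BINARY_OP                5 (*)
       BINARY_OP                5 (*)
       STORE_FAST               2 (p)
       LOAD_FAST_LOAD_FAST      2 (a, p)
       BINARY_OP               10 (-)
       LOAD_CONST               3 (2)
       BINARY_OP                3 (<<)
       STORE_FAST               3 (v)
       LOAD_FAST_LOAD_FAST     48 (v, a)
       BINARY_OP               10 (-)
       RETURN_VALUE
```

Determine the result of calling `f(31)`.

-89931

LOAD_FAST a → push 31. Stack: [31]
LOAD_CONST → push 4. Stack: [31, 4]
BINARY_OP + → 31 + 4 = 35. Stack: [35]
STORE_FAST r → r=35. Stack: []
LOAD_FAST_LOAD_FAST a,r → push 31,35. Stack: [31, 35]
BINARY_OP + → 31 + 35 = 66. Stack: [66]
LOAD_FAST a → push 31. Stack: [66, 31]
LOAD_CONST → push 11. Stack: [66, 31, 11]
BINARY_OP * → 31 * 11 = 341. Stack: [66, 341]
BINARY_OP * → 66 * 341 = 22506. Stack: [22506]
STORE_FAST p → p=22506. Stack: []
LOAD_FAST_LOAD_FAST a,p → push 31,22506. Stack: [31, 22506]
BINARY_OP - → 31 - 22506 = -22475. Stack: [-22475]
LOAD_CONST → push 2. Stack: [-22475, 2]
BINARY_OP << → -22475 << 2 = -89900. Stack: [-89900]
STORE_FAST v → v=-89900. Stack: []
LOAD_FAST_LOAD_FAST v,a → push -89900,31. Stack: [-89900, 31]
BINARY_OP - → -89900 - 31 = -89931. Stack: [-89931]
RETURN_VALUE → return -89931.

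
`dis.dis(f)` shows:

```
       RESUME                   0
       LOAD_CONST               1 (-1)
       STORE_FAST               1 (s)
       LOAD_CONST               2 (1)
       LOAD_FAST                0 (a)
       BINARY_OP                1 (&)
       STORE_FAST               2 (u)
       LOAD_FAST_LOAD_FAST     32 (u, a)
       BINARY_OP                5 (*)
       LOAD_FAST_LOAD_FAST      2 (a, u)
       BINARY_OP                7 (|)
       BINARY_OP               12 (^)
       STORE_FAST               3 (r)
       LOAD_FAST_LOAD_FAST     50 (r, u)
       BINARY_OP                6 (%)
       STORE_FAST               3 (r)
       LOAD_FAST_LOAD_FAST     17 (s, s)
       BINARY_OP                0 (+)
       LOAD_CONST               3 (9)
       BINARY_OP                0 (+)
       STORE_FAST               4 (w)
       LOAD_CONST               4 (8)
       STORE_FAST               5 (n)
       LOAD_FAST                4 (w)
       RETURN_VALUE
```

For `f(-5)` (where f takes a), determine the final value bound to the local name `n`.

LOAD_CONST → push -1. Stack: [-1]
STORE_FAST s → s=-1. Stack: []
LOAD_CONST → push 1. Stack: [1]
LOAD_FAST a → push -5. Stack: [1, -5]
BINARY_OP & → 1 & -5 = 1. Stack: [1]
STORE_FAST u → u=1. Stack: []
LOAD_FAST_LOAD_FAST u,a → push 1,-5. Stack: [1, -5]
BINARY_OP * → 1 * -5 = -5. Stack: [-5]
LOAD_FAST_LOAD_FAST a,u → push -5,1. Stack: [-5, -5, 1]
BINARY_OP | → -5 | 1 = -5. Stack: [-5, -5]
BINARY_OP ^ → -5 ^ -5 = 0. Stack: [0]
STORE_FAST r → r=0. Stack: []
LOAD_FAST_LOAD_FAST r,u → push 0,1. Stack: [0, 1]
BINARY_OP % → 0 % 1 = 0. Stack: [0]
STORE_FAST r → r=0. Stack: []
LOAD_FAST_LOAD_FAST s,s → push -1,-1. Stack: [-1, -1]
BINARY_OP + → -1 + -1 = -2. Stack: [-2]
LOAD_CONST → push 9. Stack: [-2, 9]
BINARY_OP + → -2 + 9 = 7. Stack: [7]
STORE_FAST w → w=7. Stack: []
LOAD_CONST → push 8. Stack: [8]
STORE_FAST n → n=8. Stack: []
LOAD_FAST w → push 7. Stack: [7]
RETURN_VALUE → return 7.

8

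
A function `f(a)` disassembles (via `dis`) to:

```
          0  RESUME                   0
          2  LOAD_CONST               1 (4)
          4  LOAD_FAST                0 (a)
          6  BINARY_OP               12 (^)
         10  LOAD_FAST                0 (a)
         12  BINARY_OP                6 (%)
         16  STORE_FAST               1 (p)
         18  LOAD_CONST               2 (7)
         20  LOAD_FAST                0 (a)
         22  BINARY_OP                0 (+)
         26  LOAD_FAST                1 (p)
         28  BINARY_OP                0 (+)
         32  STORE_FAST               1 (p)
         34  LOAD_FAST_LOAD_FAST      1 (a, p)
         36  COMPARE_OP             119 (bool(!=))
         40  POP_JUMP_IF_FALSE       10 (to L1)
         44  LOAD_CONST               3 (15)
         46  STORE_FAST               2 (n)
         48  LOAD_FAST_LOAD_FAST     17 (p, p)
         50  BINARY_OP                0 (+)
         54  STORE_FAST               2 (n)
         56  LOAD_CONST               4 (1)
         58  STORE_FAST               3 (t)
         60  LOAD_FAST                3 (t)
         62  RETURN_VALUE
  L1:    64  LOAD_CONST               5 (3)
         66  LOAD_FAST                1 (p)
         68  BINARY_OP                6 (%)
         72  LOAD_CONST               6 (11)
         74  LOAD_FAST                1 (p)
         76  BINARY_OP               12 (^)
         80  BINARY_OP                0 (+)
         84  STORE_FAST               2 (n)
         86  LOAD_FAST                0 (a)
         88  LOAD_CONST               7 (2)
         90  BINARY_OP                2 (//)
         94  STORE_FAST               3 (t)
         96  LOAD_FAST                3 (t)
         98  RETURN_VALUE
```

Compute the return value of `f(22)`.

1

LOAD_CONST → push 4. Stack: [4]
LOAD_FAST a → push 22. Stack: [4, 22]
BINARY_OP ^ → 4 ^ 22 = 18. Stack: [18]
LOAD_FAST a → push 22. Stack: [18, 22]
BINARY_OP % → 18 % 22 = 18. Stack: [18]
STORE_FAST p → p=18. Stack: []
LOAD_CONST → push 7. Stack: [7]
LOAD_FAST a → push 22. Stack: [7, 22]
BINARY_OP + → 7 + 22 = 29. Stack: [29]
LOAD_FAST p → push 18. Stack: [29, 18]
BINARY_OP + → 29 + 18 = 47. Stack: [47]
STORE_FAST p → p=47. Stack: []
LOAD_FAST_LOAD_FAST a,p → push 22,47. Stack: [22, 47]
COMPARE_OP bool(!=) → 22 vs 47 = True. Stack: [True]
POP_JUMP_IF_FALSE → pop True; no jump. Stack: []
LOAD_CONST → push 15. Stack: [15]
STORE_FAST n → n=15. Stack: []
LOAD_FAST_LOAD_FAST p,p → push 47,47. Stack: [47, 47]
BINARY_OP + → 47 + 47 = 94. Stack: [94]
STORE_FAST n → n=94. Stack: []
LOAD_CONST → push 1. Stack: [1]
STORE_FAST t → t=1. Stack: []
LOAD_FAST t → push 1. Stack: [1]
RETURN_VALUE → return 1.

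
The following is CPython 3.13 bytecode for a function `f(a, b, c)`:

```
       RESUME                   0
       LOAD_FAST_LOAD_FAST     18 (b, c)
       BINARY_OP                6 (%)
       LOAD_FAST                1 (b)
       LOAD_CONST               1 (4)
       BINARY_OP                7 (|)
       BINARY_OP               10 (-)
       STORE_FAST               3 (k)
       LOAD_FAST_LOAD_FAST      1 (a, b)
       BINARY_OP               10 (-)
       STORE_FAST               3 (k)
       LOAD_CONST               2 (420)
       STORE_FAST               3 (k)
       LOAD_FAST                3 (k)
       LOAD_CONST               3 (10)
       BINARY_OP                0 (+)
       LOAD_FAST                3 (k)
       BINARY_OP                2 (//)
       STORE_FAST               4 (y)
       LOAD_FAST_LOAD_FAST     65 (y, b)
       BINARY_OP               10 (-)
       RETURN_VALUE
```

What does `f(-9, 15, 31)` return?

-14

LOAD_FAST_LOAD_FAST b,c → push 15,31. Stack: [15, 31]
BINARY_OP % → 15 % 31 = 15. Stack: [15]
LOAD_FAST b → push 15. Stack: [15, 15]
LOAD_CONST → push 4. Stack: [15, 15, 4]
BINARY_OP | → 15 | 4 = 15. Stack: [15, 15]
BINARY_OP - → 15 - 15 = 0. Stack: [0]
STORE_FAST k → k=0. Stack: []
LOAD_FAST_LOAD_FAST a,b → push -9,15. Stack: [-9, 15]
BINARY_OP - → -9 - 15 = -24. Stack: [-24]
STORE_FAST k → k=-24. Stack: []
LOAD_CONST → push 420. Stack: [420]
STORE_FAST k → k=420. Stack: []
LOAD_FAST k → push 420. Stack: [420]
LOAD_CONST → push 10. Stack: [420, 10]
BINARY_OP + → 420 + 10 = 430. Stack: [430]
LOAD_FAST k → push 420. Stack: [430, 420]
BINARY_OP // → 430 // 420 = 1. Stack: [1]
STORE_FAST y → y=1. Stack: []
LOAD_FAST_LOAD_FAST y,b → push 1,15. Stack: [1, 15]
BINARY_OP - → 1 - 15 = -14. Stack: [-14]
RETURN_VALUE → return -14.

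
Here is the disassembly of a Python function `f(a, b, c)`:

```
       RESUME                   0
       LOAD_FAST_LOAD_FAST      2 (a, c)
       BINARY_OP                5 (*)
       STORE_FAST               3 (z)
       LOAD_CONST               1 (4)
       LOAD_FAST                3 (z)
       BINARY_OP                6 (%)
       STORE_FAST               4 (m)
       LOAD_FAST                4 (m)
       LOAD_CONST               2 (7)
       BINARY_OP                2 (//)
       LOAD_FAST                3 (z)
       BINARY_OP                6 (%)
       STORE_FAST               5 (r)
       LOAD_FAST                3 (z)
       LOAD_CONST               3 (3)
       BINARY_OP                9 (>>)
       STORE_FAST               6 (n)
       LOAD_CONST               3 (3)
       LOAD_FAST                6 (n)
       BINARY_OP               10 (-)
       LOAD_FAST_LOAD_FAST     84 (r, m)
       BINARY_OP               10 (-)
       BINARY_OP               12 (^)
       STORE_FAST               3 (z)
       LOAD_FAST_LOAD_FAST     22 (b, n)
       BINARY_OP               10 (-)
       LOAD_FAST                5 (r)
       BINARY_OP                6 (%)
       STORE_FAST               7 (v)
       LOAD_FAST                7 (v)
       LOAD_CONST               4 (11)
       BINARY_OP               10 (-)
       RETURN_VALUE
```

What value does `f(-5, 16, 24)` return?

-14

LOAD_FAST_LOAD_FAST a,c → push -5,24. Stack: [-5, 24]
BINARY_OP * → -5 * 24 = -120. Stack: [-120]
STORE_FAST z → z=-120. Stack: []
LOAD_CONST → push 4. Stack: [4]
LOAD_FAST z → push -120. Stack: [4, -120]
BINARY_OP % → 4 % -120 = -116. Stack: [-116]
STORE_FAST m → m=-116. Stack: []
LOAD_FAST m → push -116. Stack: [-116]
LOAD_CONST → push 7. Stack: [-116, 7]
BINARY_OP // → -116 // 7 = -17. Stack: [-17]
LOAD_FAST z → push -120. Stack: [-17, -120]
BINARY_OP % → -17 % -120 = -17. Stack: [-17]
STORE_FAST r → r=-17. Stack: []
LOAD_FAST z → push -120. Stack: [-120]
LOAD_CONST → push 3. Stack: [-120, 3]
BINARY_OP >> → -120 >> 3 = -15. Stack: [-15]
STORE_FAST n → n=-15. Stack: []
LOAD_CONST → push 3. Stack: [3]
LOAD_FAST n → push -15. Stack: [3, -15]
BINARY_OP - → 3 - -15 = 18. Stack: [18]
LOAD_FAST_LOAD_FAST r,m → push -17,-116. Stack: [18, -17, -116]
BINARY_OP - → -17 - -116 = 99. Stack: [18, 99]
BINARY_OP ^ → 18 ^ 99 = 113. Stack: [113]
STORE_FAST z → z=113. Stack: []
LOAD_FAST_LOAD_FAST b,n → push 16,-15. Stack: [16, -15]
BINARY_OP - → 16 - -15 = 31. Stack: [31]
LOAD_FAST r → push -17. Stack: [31, -17]
BINARY_OP % → 31 % -17 = -3. Stack: [-3]
STORE_FAST v → v=-3. Stack: []
LOAD_FAST v → push -3. Stack: [-3]
LOAD_CONST → push 11. Stack: [-3, 11]
BINARY_OP - → -3 - 11 = -14. Stack: [-14]
RETURN_VALUE → return -14.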